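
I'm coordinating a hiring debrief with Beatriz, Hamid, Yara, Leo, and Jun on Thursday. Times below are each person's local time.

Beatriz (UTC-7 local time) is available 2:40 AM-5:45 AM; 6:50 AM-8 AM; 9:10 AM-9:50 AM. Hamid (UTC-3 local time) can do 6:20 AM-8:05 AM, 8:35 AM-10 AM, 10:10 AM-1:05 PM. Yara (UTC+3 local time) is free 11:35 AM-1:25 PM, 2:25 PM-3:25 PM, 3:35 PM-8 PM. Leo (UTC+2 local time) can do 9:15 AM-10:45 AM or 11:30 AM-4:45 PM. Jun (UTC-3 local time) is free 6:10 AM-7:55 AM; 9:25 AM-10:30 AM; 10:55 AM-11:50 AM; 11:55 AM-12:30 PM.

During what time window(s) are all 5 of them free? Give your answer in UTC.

09:40-10:25, 12:35-12:45, 13:55-14:45

Beatriz in UTC: 09:40-12:45, 13:50-15:00, 16:10-16:50 (add 7h to convert from UTC-7).
Hamid in UTC: 09:20-11:05, 11:35-13:00, 13:10-16:05 (add 3h to convert from UTC-3).
Yara in UTC: 08:35-10:25, 11:25-12:25, 12:35-17:00 (subtract 3h to convert from UTC+3).
Leo in UTC: 07:15-08:45, 09:30-14:45 (subtract 2h to convert from UTC+2).
Jun in UTC: 09:10-10:55, 12:25-13:30, 13:55-14:50, 14:55-15:30 (add 3h to convert from UTC-3).
Beatriz ∩ Hamid: 09:40-11:05, 11:35-12:45, 13:50-15:00.
Beatriz ∩ Hamid ∩ Yara: 09:40-10:25, 11:35-12:25, 12:35-12:45, 13:50-15:00.
Beatriz ∩ Hamid ∩ Yara ∩ Leo: 09:40-10:25, 11:35-12:25, 12:35-12:45, 13:50-14:45.
Beatriz ∩ Hamid ∩ Yara ∩ Leo ∩ Jun: 09:40-10:25, 12:35-12:45, 13:55-14:45.
So the common availability across everyone is 09:40-10:25, 12:35-12:45, 13:55-14:45.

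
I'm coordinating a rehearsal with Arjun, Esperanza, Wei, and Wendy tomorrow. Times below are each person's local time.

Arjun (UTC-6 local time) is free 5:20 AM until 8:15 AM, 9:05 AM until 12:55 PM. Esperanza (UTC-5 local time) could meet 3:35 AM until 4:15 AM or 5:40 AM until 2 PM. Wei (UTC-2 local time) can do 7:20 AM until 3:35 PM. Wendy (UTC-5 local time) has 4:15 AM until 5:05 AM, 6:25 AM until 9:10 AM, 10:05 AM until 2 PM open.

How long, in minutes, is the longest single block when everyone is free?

165

Arjun in UTC: 11:20-14:15, 15:05-18:55 (add 6h to convert from UTC-6).
Esperanza in UTC: 08:35-09:15, 10:40-19:00 (add 5h to convert from UTC-5).
Wei in UTC: 09:20-17:35 (add 2h to convert from UTC-2).
Wendy in UTC: 09:15-10:05, 11:25-14:10, 15:05-19:00 (add 5h to convert from UTC-5).
Arjun ∩ Esperanza: 11:20-14:15, 15:05-18:55.
Arjun ∩ Esperanza ∩ Wei: 11:20-14:15, 15:05-17:35.
Arjun ∩ Esperanza ∩ Wei ∩ Wendy: 11:25-14:10, 15:05-17:35.
Those are the intersection windows.
The longest is 11:25-14:10 at 165 minutes.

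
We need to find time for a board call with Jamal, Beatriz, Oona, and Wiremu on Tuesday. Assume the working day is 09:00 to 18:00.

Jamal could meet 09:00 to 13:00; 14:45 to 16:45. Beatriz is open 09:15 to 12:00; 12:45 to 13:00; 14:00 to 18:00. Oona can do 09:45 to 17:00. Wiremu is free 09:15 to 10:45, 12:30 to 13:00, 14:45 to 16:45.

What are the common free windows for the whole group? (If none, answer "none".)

09:45-10:45, 12:45-13:00, 14:45-16:45

Jamal ∩ Beatriz: 09:15-12:00, 12:45-13:00, 14:45-16:45.
Jamal ∩ Beatriz ∩ Oona: 09:45-12:00, 12:45-13:00, 14:45-16:45.
Jamal ∩ Beatriz ∩ Oona ∩ Wiremu: 09:45-10:45, 12:45-13:00, 14:45-16:45.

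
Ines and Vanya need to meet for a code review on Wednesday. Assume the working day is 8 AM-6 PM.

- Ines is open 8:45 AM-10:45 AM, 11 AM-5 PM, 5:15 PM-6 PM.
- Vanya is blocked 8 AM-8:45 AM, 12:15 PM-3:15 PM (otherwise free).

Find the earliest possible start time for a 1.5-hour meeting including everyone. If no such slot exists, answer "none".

Ines free: 08:45-10:45, 11:00-17:00, 17:15-18:00.
Vanya free: 08:45-12:15, 15:15-18:00 (invert busy blocks within the working day).
Ines ∩ Vanya: 08:45-10:45, 11:00-12:15, 15:15-17:00, 17:15-18:00.
The first common window of at least 90 minutes is 08:45-10:45, so the earliest start is 08:45.

08:45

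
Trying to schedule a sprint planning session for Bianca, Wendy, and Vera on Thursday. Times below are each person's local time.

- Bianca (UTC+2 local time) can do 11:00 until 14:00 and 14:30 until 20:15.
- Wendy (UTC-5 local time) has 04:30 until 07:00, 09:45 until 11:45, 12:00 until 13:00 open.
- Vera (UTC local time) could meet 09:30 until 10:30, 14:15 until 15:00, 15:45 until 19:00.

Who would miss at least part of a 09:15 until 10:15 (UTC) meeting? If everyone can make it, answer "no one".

Bianca in UTC: 09:00-12:00, 12:30-18:15 (subtract 2h to convert from UTC+2).
Wendy in UTC: 09:30-12:00, 14:45-16:45, 17:00-18:00 (add 5h to convert from UTC-5).
Vera in UTC: 09:30-10:30, 14:15-15:00, 15:45-19:00.
Bianca: free for 09:15-10:15. Wendy: not fully free for 09:15-10:15. Vera: not fully free for 09:15-10:15.

Vera, Wendy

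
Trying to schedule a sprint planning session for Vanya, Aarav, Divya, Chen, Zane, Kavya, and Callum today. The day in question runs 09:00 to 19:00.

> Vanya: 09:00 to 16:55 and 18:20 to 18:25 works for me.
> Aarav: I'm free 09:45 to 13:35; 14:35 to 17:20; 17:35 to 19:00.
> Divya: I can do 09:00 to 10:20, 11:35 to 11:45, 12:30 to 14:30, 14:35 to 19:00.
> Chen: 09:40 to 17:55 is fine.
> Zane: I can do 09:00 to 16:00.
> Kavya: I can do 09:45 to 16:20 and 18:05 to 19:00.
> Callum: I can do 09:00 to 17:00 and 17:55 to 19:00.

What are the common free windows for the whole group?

Vanya ∩ Aarav: 09:45-13:35, 14:35-16:55, 18:20-18:25.
Vanya ∩ Aarav ∩ Divya: 09:45-10:20, 11:35-11:45, 12:30-13:35, 14:35-16:55, 18:20-18:25.
Vanya ∩ Aarav ∩ Divya ∩ Chen: 09:45-10:20, 11:35-11:45, 12:30-13:35, 14:35-16:55.
Vanya ∩ Aarav ∩ Divya ∩ Chen ∩ Zane: 09:45-10:20, 11:35-11:45, 12:30-13:35, 14:35-16:00.
Vanya ∩ Aarav ∩ Divya ∩ Chen ∩ Zane ∩ Kavya: 09:45-10:20, 11:35-11:45, 12:30-13:35, 14:35-16:00.
Vanya ∩ Aarav ∩ Divya ∩ Chen ∩ Zane ∩ Kavya ∩ Callum: 09:45-10:20, 11:35-11:45, 12:30-13:35, 14:35-16:00.

09:45-10:20, 11:35-11:45, 12:30-13:35, 14:35-16:00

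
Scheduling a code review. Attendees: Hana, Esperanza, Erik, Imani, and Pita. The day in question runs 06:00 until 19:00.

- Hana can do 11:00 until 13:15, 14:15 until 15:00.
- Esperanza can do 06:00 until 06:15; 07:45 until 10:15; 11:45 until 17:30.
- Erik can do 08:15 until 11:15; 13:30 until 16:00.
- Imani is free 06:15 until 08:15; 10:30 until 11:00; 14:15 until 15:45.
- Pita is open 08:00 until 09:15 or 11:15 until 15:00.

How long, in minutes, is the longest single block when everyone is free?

Hana ∩ Esperanza: 11:45-13:15, 14:15-15:00.
Hana ∩ Esperanza ∩ Erik: 14:15-15:00.
Hana ∩ Esperanza ∩ Erik ∩ Imani: 14:15-15:00.
Hana ∩ Esperanza ∩ Erik ∩ Imani ∩ Pita: 14:15-15:00.
The longest is 14:15-15:00 at 45 minutes.

45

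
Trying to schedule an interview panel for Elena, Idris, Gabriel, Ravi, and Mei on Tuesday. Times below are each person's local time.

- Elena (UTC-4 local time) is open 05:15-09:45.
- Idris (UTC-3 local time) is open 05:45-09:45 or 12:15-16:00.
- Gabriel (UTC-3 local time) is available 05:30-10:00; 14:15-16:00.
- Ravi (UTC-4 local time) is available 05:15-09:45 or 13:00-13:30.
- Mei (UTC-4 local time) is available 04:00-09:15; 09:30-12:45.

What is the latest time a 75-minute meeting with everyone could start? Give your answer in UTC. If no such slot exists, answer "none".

Elena in UTC: 09:15-13:45 (add 4h to convert from UTC-4).
Idris in UTC: 08:45-12:45, 15:15-19:00 (add 3h to convert from UTC-3).
Gabriel in UTC: 08:30-13:00, 17:15-19:00 (add 3h to convert from UTC-3).
Ravi in UTC: 09:15-13:45, 17:00-17:30 (add 4h to convert from UTC-4).
Mei in UTC: 08:00-13:15, 13:30-16:45 (add 4h to convert from UTC-4).
Elena ∩ Idris: 09:15-12:45.
Elena ∩ Idris ∩ Gabriel: 09:15-12:45.
Elena ∩ Idris ∩ Gabriel ∩ Ravi: 09:15-12:45.
Elena ∩ Idris ∩ Gabriel ∩ Ravi ∩ Mei: 09:15-12:45.
The last common window of at least 75 minutes is 09:15-12:45; a 75-minute meeting can start as late as 11:30 and still end by 12:45.

11:30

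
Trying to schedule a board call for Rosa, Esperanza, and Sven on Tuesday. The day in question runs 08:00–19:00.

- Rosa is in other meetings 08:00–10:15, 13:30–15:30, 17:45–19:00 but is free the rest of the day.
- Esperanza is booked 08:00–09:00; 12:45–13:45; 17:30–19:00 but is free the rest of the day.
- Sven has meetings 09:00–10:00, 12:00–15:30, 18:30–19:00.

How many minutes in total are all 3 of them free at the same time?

225

Rosa free: 10:15-13:30, 15:30-17:45 (invert busy blocks within the working day).
Esperanza free: 09:00-12:45, 13:45-17:30 (invert busy blocks within the working day).
Sven free: 08:00-09:00, 10:00-12:00, 15:30-18:30 (invert busy blocks within the working day).
Rosa ∩ Esperanza: 10:15-12:45, 15:30-17:30.
Rosa ∩ Esperanza ∩ Sven: 10:15-12:00, 15:30-17:30.
Summing the common windows: 105 + 120 = 225 minutes.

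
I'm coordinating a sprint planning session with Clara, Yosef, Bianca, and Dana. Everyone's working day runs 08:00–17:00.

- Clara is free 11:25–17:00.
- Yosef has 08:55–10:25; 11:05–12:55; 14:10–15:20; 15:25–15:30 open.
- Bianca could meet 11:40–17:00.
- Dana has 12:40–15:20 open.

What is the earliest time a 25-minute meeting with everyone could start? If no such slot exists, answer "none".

14:10

Clara ∩ Yosef: 11:25-12:55, 14:10-15:20, 15:25-15:30.
Clara ∩ Yosef ∩ Bianca: 11:40-12:55, 14:10-15:20, 15:25-15:30.
Clara ∩ Yosef ∩ Bianca ∩ Dana: 12:40-12:55, 14:10-15:20.
So the common availability across everyone is 12:40-12:55, 14:10-15:20.
The first common window of at least 25 minutes is 14:10-15:20, so the earliest start is 14:10.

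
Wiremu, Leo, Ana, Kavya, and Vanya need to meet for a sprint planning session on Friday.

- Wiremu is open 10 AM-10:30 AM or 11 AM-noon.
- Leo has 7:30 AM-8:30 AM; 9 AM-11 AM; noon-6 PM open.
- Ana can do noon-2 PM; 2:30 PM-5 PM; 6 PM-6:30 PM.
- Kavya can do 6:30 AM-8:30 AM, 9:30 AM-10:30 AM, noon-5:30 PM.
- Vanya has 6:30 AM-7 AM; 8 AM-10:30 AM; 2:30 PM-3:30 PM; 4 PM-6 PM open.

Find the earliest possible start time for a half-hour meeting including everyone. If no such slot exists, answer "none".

none

Wiremu ∩ Leo: 10:00-10:30.
Wiremu ∩ Leo ∩ Ana: ∅.
Wiremu ∩ Leo ∩ Ana ∩ Kavya: ∅.
Wiremu ∩ Leo ∩ Ana ∩ Kavya ∩ Vanya: ∅.
There is no time when everyone is free.
No common window is at least 30 minutes long.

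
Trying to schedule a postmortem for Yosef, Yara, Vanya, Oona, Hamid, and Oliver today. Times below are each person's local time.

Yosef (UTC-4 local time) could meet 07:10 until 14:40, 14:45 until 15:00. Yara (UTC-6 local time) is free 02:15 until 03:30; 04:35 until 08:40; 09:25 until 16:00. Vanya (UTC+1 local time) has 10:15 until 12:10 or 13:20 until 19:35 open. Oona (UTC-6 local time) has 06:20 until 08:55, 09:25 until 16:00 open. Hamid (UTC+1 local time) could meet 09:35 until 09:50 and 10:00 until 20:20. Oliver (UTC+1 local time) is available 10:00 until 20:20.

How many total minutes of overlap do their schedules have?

330

Yosef in UTC: 11:10-18:40, 18:45-19:00 (add 4h to convert from UTC-4).
Yara in UTC: 08:15-09:30, 10:35-14:40, 15:25-22:00 (add 6h to convert from UTC-6).
Vanya in UTC: 09:15-11:10, 12:20-18:35 (subtract 1h to convert from UTC+1).
Oona in UTC: 12:20-14:55, 15:25-22:00 (add 6h to convert from UTC-6).
Hamid in UTC: 08:35-08:50, 09:00-19:20 (subtract 1h to convert from UTC+1).
Oliver in UTC: 09:00-19:20 (subtract 1h to convert from UTC+1).
Yosef ∩ Yara: 11:10-14:40, 15:25-18:40, 18:45-19:00.
Yosef ∩ Yara ∩ Vanya: 12:20-14:40, 15:25-18:35.
Yosef ∩ Yara ∩ Vanya ∩ Oona: 12:20-14:40, 15:25-18:35.
Yosef ∩ Yara ∩ Vanya ∩ Oona ∩ Hamid: 12:20-14:40, 15:25-18:35.
Yosef ∩ Yara ∩ Vanya ∩ Oona ∩ Hamid ∩ Oliver: 12:20-14:40, 15:25-18:35.
So the common availability across everyone is 12:20-14:40, 15:25-18:35.
Summing the common windows: 140 + 190 = 330 minutes.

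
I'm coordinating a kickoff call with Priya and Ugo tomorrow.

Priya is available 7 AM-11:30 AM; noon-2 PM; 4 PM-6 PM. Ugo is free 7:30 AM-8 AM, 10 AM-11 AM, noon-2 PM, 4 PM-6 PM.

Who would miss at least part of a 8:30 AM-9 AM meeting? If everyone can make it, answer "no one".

Ugo

Priya: free for 08:30-09:00. Ugo: not fully free for 08:30-09:00.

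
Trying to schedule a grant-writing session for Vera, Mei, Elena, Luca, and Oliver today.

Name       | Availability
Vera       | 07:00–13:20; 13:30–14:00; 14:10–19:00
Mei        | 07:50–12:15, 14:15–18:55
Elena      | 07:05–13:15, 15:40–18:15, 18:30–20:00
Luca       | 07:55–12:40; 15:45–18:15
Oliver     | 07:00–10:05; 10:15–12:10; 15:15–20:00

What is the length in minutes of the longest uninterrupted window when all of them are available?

Vera ∩ Mei: 07:50-12:15, 14:15-18:55.
Vera ∩ Mei ∩ Elena: 07:50-12:15, 15:40-18:15, 18:30-18:55.
Vera ∩ Mei ∩ Elena ∩ Luca: 07:55-12:15, 15:45-18:15.
Vera ∩ Mei ∩ Elena ∩ Luca ∩ Oliver: 07:55-10:05, 10:15-12:10, 15:45-18:15.
Those are the intersection windows.
The longest is 15:45-18:15 at 150 minutes.

150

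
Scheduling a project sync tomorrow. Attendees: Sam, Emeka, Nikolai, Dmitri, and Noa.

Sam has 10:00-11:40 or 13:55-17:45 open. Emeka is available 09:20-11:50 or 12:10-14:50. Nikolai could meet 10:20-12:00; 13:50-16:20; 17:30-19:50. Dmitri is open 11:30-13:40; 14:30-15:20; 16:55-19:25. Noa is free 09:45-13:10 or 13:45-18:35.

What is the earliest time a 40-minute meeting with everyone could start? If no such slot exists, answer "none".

Sam ∩ Emeka: 10:00-11:40, 13:55-14:50.
Sam ∩ Emeka ∩ Nikolai: 10:20-11:40, 13:55-14:50.
Sam ∩ Emeka ∩ Nikolai ∩ Dmitri: 11:30-11:40, 14:30-14:50.
Sam ∩ Emeka ∩ Nikolai ∩ Dmitri ∩ Noa: 11:30-11:40, 14:30-14:50.
No common window is at least 40 minutes long.

none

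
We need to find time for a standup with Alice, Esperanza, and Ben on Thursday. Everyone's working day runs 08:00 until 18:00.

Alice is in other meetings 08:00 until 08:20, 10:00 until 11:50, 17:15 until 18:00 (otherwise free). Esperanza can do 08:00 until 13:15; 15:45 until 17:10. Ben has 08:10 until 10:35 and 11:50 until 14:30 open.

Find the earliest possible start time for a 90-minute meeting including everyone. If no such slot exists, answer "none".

08:20

Alice free: 08:20-10:00, 11:50-17:15 (invert busy blocks within the working day).
Esperanza free: 08:00-13:15, 15:45-17:10.
Ben free: 08:10-10:35, 11:50-14:30.
Alice ∩ Esperanza: 08:20-10:00, 11:50-13:15, 15:45-17:10.
Alice ∩ Esperanza ∩ Ben: 08:20-10:00, 11:50-13:15.
Those are the intersection windows.
The first common window of at least 90 minutes is 08:20-10:00, so the earliest start is 08:20.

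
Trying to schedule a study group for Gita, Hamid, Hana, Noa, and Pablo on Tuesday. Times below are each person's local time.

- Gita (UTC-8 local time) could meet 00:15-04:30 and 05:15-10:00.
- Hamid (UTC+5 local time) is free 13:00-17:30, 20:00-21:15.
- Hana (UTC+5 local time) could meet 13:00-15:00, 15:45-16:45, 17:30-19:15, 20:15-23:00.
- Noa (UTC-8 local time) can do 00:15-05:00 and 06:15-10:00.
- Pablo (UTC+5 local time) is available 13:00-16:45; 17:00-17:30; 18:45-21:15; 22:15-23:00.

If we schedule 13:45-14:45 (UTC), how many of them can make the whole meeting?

2

Gita in UTC: 08:15-12:30, 13:15-18:00 (add 8h to convert from UTC-8).
Hamid in UTC: 08:00-12:30, 15:00-16:15 (subtract 5h to convert from UTC+5).
Hana in UTC: 08:00-10:00, 10:45-11:45, 12:30-14:15, 15:15-18:00 (subtract 5h to convert from UTC+5).
Noa in UTC: 08:15-13:00, 14:15-18:00 (add 8h to convert from UTC-8).
Pablo in UTC: 08:00-11:45, 12:00-12:30, 13:45-16:15, 17:15-18:00 (subtract 5h to convert from UTC+5).
Gita and Pablo can make the full 13:45-14:45 slot — that's 2.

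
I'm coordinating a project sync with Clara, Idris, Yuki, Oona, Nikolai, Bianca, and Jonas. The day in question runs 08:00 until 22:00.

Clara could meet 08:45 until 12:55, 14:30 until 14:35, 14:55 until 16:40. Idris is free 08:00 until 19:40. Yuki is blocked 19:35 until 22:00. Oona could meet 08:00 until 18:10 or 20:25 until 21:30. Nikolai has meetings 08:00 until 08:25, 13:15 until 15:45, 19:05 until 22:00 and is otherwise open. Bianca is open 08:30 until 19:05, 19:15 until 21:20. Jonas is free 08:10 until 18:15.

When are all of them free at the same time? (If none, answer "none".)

Clara free: 08:45-12:55, 14:30-14:35, 14:55-16:40.
Idris free: 08:00-19:40.
Yuki free: 08:00-19:35 (invert busy blocks within the working day).
Oona free: 08:00-18:10, 20:25-21:30.
Nikolai free: 08:25-13:15, 15:45-19:05 (invert busy blocks within the working day).
Bianca free: 08:30-19:05, 19:15-21:20.
Jonas free: 08:10-18:15.
Clara ∩ Idris: 08:45-12:55, 14:30-14:35, 14:55-16:40.
Clara ∩ Idris ∩ Yuki: 08:45-12:55, 14:30-14:35, 14:55-16:40.
Clara ∩ Idris ∩ Yuki ∩ Oona: 08:45-12:55, 14:30-14:35, 14:55-16:40.
Clara ∩ Idris ∩ Yuki ∩ Oona ∩ Nikolai: 08:45-12:55, 15:45-16:40.
Clara ∩ Idris ∩ Yuki ∩ Oona ∩ Nikolai ∩ Bianca: 08:45-12:55, 15:45-16:40.
Clara ∩ Idris ∩ Yuki ∩ Oona ∩ Nikolai ∩ Bianca ∩ Jonas: 08:45-12:55, 15:45-16:40.
Those are the intersection windows.

08:45-12:55, 15:45-16:40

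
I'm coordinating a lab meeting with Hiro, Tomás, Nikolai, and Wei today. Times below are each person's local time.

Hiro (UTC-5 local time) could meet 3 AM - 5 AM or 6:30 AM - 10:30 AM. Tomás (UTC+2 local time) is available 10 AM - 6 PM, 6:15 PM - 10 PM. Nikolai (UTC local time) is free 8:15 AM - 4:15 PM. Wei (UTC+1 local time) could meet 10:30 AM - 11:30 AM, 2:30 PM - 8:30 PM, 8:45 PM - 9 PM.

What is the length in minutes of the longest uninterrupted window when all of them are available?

120

Hiro in UTC: 08:00-10:00, 11:30-15:30 (add 5h to convert from UTC-5).
Tomás in UTC: 08:00-16:00, 16:15-20:00 (subtract 2h to convert from UTC+2).
Nikolai in UTC: 08:15-16:15.
Wei in UTC: 09:30-10:30, 13:30-19:30, 19:45-20:00 (subtract 1h to convert from UTC+1).
Hiro ∩ Tomás: 08:00-10:00, 11:30-15:30.
Hiro ∩ Tomás ∩ Nikolai: 08:15-10:00, 11:30-15:30.
Hiro ∩ Tomás ∩ Nikolai ∩ Wei: 09:30-10:00, 13:30-15:30.
The longest is 13:30-15:30 at 120 minutes.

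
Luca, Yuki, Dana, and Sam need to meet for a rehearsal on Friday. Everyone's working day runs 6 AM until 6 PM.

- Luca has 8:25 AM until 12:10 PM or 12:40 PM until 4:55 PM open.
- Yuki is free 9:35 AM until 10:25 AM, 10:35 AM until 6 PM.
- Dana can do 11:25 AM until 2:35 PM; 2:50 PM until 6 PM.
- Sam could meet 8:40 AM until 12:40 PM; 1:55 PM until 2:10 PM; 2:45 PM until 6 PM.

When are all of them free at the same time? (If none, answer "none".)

11:25-12:10, 13:55-14:10, 14:50-16:55

Luca ∩ Yuki: 09:35-10:25, 10:35-12:10, 12:40-16:55.
Luca ∩ Yuki ∩ Dana: 11:25-12:10, 12:40-14:35, 14:50-16:55.
Luca ∩ Yuki ∩ Dana ∩ Sam: 11:25-12:10, 13:55-14:10, 14:50-16:55.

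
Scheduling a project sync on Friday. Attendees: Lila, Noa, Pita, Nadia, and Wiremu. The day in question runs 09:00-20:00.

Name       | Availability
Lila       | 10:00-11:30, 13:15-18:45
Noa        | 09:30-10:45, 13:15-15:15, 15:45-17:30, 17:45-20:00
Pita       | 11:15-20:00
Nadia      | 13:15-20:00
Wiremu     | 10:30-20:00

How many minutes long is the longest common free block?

Lila ∩ Noa: 10:00-10:45, 13:15-15:15, 15:45-17:30, 17:45-18:45.
Lila ∩ Noa ∩ Pita: 13:15-15:15, 15:45-17:30, 17:45-18:45.
Lila ∩ Noa ∩ Pita ∩ Nadia: 13:15-15:15, 15:45-17:30, 17:45-18:45.
Lila ∩ Noa ∩ Pita ∩ Nadia ∩ Wiremu: 13:15-15:15, 15:45-17:30, 17:45-18:45.
So the common availability across everyone is 13:15-15:15, 15:45-17:30, 17:45-18:45.
The longest is 13:15-15:15 at 120 minutes.

120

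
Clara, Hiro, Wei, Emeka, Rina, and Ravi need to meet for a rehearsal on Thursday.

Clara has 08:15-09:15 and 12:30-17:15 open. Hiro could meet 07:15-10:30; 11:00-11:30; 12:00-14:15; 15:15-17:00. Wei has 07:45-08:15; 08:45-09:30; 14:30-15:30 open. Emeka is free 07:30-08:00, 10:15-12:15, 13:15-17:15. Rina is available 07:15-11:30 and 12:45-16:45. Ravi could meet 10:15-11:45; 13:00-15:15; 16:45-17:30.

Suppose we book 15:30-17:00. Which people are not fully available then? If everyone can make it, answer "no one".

Ravi, Rina, Wei

Clara: free for 15:30-17:00. Hiro: free for 15:30-17:00. Wei: not fully free for 15:30-17:00. Emeka: free for 15:30-17:00. Rina: not fully free for 15:30-17:00. Ravi: not fully free for 15:30-17:00.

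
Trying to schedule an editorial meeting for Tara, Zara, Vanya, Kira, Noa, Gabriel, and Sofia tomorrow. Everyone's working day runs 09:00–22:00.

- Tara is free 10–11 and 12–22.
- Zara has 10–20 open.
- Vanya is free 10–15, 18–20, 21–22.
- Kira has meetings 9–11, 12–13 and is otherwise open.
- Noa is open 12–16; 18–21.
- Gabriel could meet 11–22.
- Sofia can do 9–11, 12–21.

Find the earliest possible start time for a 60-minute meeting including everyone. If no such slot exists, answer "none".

Tara free: 10:00-11:00, 12:00-22:00.
Zara free: 10:00-20:00.
Vanya free: 10:00-15:00, 18:00-20:00, 21:00-22:00.
Kira free: 11:00-12:00, 13:00-22:00 (invert busy blocks within the working day).
Noa free: 12:00-16:00, 18:00-21:00.
Gabriel free: 11:00-22:00.
Sofia free: 09:00-11:00, 12:00-21:00.
Tara ∩ Zara: 10:00-11:00, 12:00-20:00.
Tara ∩ Zara ∩ Vanya: 10:00-11:00, 12:00-15:00, 18:00-20:00.
Tara ∩ Zara ∩ Vanya ∩ Kira: 13:00-15:00, 18:00-20:00.
Tara ∩ Zara ∩ Vanya ∩ Kira ∩ Noa: 13:00-15:00, 18:00-20:00.
Tara ∩ Zara ∩ Vanya ∩ Kira ∩ Noa ∩ Gabriel: 13:00-15:00, 18:00-20:00.
Tara ∩ Zara ∩ Vanya ∩ Kira ∩ Noa ∩ Gabriel ∩ Sofia: 13:00-15:00, 18:00-20:00.
So the common availability across everyone is 13:00-15:00, 18:00-20:00.
The first common window of at least 60 minutes is 13:00-15:00, so the earliest start is 13:00.

13:00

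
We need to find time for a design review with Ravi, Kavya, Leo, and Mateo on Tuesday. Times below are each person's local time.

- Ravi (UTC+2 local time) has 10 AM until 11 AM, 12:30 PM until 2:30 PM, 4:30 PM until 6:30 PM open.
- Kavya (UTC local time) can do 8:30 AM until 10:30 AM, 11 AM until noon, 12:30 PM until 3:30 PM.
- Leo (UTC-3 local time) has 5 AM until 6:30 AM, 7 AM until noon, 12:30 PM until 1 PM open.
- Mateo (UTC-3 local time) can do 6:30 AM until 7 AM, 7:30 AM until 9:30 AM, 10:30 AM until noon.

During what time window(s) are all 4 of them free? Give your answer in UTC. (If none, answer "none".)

Ravi in UTC: 08:00-09:00, 10:30-12:30, 14:30-16:30 (subtract 2h to convert from UTC+2).
Kavya in UTC: 08:30-10:30, 11:00-12:00, 12:30-15:30.
Leo in UTC: 08:00-09:30, 10:00-15:00, 15:30-16:00 (add 3h to convert from UTC-3).
Mateo in UTC: 09:30-10:00, 10:30-12:30, 13:30-15:00 (add 3h to convert from UTC-3).
Ravi ∩ Kavya: 08:30-09:00, 11:00-12:00, 14:30-15:30.
Ravi ∩ Kavya ∩ Leo: 08:30-09:00, 11:00-12:00, 14:30-15:00.
Ravi ∩ Kavya ∩ Leo ∩ Mateo: 11:00-12:00, 14:30-15:00.
So the common availability across everyone is 11:00-12:00, 14:30-15:00.

11:00-12:00, 14:30-15:00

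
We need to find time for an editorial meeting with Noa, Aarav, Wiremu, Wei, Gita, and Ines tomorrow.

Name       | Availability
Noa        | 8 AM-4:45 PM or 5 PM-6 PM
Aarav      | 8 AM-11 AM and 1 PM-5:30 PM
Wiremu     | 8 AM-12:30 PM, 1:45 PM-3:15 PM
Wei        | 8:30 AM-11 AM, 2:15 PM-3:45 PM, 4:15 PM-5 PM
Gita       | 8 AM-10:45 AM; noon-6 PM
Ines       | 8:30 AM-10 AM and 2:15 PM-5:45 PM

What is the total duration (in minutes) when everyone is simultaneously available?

150

Noa ∩ Aarav: 08:00-11:00, 13:00-16:45, 17:00-17:30.
Noa ∩ Aarav ∩ Wiremu: 08:00-11:00, 13:45-15:15.
Noa ∩ Aarav ∩ Wiremu ∩ Wei: 08:30-11:00, 14:15-15:15.
Noa ∩ Aarav ∩ Wiremu ∩ Wei ∩ Gita: 08:30-10:45, 14:15-15:15.
Noa ∩ Aarav ∩ Wiremu ∩ Wei ∩ Gita ∩ Ines: 08:30-10:00, 14:15-15:15.
So the common availability across everyone is 08:30-10:00, 14:15-15:15.
Summing the common windows: 90 + 60 = 150 minutes.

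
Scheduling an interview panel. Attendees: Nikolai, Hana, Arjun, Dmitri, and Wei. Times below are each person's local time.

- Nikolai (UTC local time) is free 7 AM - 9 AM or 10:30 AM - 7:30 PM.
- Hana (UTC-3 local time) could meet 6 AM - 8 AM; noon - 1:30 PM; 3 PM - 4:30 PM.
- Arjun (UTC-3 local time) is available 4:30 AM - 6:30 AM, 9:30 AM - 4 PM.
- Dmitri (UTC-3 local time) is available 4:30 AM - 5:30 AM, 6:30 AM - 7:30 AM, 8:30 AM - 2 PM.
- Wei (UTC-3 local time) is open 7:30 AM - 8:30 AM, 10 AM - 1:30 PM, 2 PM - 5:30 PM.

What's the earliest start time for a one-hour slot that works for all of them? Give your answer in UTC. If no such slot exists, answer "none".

Nikolai in UTC: 07:00-09:00, 10:30-19:30.
Hana in UTC: 09:00-11:00, 15:00-16:30, 18:00-19:30 (add 3h to convert from UTC-3).
Arjun in UTC: 07:30-09:30, 12:30-19:00 (add 3h to convert from UTC-3).
Dmitri in UTC: 07:30-08:30, 09:30-10:30, 11:30-17:00 (add 3h to convert from UTC-3).
Wei in UTC: 10:30-11:30, 13:00-16:30, 17:00-20:30 (add 3h to convert from UTC-3).
Nikolai ∩ Hana: 10:30-11:00, 15:00-16:30, 18:00-19:30.
Nikolai ∩ Hana ∩ Arjun: 15:00-16:30, 18:00-19:00.
Nikolai ∩ Hana ∩ Arjun ∩ Dmitri: 15:00-16:30.
Nikolai ∩ Hana ∩ Arjun ∩ Dmitri ∩ Wei: 15:00-16:30.
So the common availability across everyone is 15:00-16:30.
The first common window of at least 60 minutes is 15:00-16:30, so the earliest start is 15:00.

15:00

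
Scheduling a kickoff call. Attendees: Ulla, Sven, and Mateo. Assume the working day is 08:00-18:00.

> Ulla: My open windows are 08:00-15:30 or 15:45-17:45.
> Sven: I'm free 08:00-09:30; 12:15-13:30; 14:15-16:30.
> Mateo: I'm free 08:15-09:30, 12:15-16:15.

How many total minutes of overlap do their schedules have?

255

Ulla ∩ Sven: 08:00-09:30, 12:15-13:30, 14:15-15:30, 15:45-16:30.
Ulla ∩ Sven ∩ Mateo: 08:15-09:30, 12:15-13:30, 14:15-15:30, 15:45-16:15.
Those are the intersection windows.
Summing the common windows: 75 + 75 + 75 + 30 = 255 minutes.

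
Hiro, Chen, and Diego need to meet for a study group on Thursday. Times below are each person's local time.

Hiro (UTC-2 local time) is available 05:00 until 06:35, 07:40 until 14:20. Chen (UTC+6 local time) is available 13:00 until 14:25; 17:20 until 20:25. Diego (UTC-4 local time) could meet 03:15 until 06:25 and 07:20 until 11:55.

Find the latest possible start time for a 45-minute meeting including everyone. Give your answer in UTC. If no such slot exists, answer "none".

13:40

Hiro in UTC: 07:00-08:35, 09:40-16:20 (add 2h to convert from UTC-2).
Chen in UTC: 07:00-08:25, 11:20-14:25 (subtract 6h to convert from UTC+6).
Diego in UTC: 07:15-10:25, 11:20-15:55 (add 4h to convert from UTC-4).
Hiro ∩ Chen: 07:00-08:25, 11:20-14:25.
Hiro ∩ Chen ∩ Diego: 07:15-08:25, 11:20-14:25.
Those are the intersection windows.
The last common window of at least 45 minutes is 11:20-14:25; a 45-minute meeting can start as late as 13:40 and still end by 14:25.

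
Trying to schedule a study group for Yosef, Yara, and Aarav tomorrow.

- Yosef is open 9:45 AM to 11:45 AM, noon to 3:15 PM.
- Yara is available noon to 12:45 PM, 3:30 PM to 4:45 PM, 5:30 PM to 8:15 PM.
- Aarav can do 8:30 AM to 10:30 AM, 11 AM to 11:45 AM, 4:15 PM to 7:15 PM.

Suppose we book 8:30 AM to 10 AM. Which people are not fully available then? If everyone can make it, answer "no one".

Yara, Yosef

Yosef: not fully free for 08:30-10:00. Yara: not fully free for 08:30-10:00. Aarav: free for 08:30-10:00.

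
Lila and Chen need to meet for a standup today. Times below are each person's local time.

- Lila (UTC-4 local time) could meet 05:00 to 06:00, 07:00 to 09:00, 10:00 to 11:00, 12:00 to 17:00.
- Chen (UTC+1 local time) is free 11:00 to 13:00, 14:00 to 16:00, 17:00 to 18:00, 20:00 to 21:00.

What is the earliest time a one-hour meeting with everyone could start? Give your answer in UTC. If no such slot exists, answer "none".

Lila in UTC: 09:00-10:00, 11:00-13:00, 14:00-15:00, 16:00-21:00 (add 4h to convert from UTC-4).
Chen in UTC: 10:00-12:00, 13:00-15:00, 16:00-17:00, 19:00-20:00 (subtract 1h to convert from UTC+1).
Lila ∩ Chen: 11:00-12:00, 14:00-15:00, 16:00-17:00, 19:00-20:00.
The first common window of at least 60 minutes is 11:00-12:00, so the earliest start is 11:00.

11:00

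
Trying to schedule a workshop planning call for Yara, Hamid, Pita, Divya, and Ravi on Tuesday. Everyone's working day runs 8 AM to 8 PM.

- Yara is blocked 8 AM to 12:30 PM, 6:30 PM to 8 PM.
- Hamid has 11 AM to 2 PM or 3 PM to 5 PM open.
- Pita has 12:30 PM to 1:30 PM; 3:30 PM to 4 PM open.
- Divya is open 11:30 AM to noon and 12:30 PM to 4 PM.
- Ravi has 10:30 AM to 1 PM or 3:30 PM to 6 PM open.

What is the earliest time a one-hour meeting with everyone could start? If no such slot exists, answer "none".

none

Yara free: 12:30-18:30 (invert busy blocks within the working day).
Hamid free: 11:00-14:00, 15:00-17:00.
Pita free: 12:30-13:30, 15:30-16:00.
Divya free: 11:30-12:00, 12:30-16:00.
Ravi free: 10:30-13:00, 15:30-18:00.
Yara ∩ Hamid: 12:30-14:00, 15:00-17:00.
Yara ∩ Hamid ∩ Pita: 12:30-13:30, 15:30-16:00.
Yara ∩ Hamid ∩ Pita ∩ Divya: 12:30-13:30, 15:30-16:00.
Yara ∩ Hamid ∩ Pita ∩ Divya ∩ Ravi: 12:30-13:00, 15:30-16:00.
No common window is at least 60 minutes long.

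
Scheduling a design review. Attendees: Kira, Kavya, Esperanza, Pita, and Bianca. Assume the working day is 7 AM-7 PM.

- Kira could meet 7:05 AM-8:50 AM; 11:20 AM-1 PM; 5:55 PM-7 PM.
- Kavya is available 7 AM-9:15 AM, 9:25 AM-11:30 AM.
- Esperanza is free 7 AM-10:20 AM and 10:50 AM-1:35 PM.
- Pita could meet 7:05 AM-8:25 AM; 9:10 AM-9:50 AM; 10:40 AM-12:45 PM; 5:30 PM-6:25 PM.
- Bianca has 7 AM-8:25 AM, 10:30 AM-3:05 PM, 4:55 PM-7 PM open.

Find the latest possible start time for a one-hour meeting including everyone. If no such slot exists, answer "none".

Kira ∩ Kavya: 07:05-08:50, 11:20-11:30.
Kira ∩ Kavya ∩ Esperanza: 07:05-08:50, 11:20-11:30.
Kira ∩ Kavya ∩ Esperanza ∩ Pita: 07:05-08:25, 11:20-11:30.
Kira ∩ Kavya ∩ Esperanza ∩ Pita ∩ Bianca: 07:05-08:25, 11:20-11:30.
So the common availability across everyone is 07:05-08:25, 11:20-11:30.
The last common window of at least 60 minutes is 07:05-08:25; a 60-minute meeting can start as late as 07:25 and still end by 08:25.

07:25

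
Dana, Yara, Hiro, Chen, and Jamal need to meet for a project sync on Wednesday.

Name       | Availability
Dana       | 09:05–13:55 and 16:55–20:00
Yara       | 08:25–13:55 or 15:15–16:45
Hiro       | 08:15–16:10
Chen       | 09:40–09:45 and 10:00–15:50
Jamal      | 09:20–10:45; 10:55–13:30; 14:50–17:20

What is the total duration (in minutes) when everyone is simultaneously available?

Dana ∩ Yara: 09:05-13:55.
Dana ∩ Yara ∩ Hiro: 09:05-13:55.
Dana ∩ Yara ∩ Hiro ∩ Chen: 09:40-09:45, 10:00-13:55.
Dana ∩ Yara ∩ Hiro ∩ Chen ∩ Jamal: 09:40-09:45, 10:00-10:45, 10:55-13:30.
Summing the common windows: 5 + 45 + 155 = 205 minutes.

205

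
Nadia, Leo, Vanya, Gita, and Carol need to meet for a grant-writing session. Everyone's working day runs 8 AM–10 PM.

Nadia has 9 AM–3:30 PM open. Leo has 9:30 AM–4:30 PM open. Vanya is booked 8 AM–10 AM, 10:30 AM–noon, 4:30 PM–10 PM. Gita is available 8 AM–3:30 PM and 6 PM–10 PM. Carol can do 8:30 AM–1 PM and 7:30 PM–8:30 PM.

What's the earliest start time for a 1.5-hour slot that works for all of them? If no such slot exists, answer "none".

none

Nadia free: 09:00-15:30.
Leo free: 09:30-16:30.
Vanya free: 10:00-10:30, 12:00-16:30 (invert busy blocks within the working day).
Gita free: 08:00-15:30, 18:00-22:00.
Carol free: 08:30-13:00, 19:30-20:30.
Nadia ∩ Leo: 09:30-15:30.
Nadia ∩ Leo ∩ Vanya: 10:00-10:30, 12:00-15:30.
Nadia ∩ Leo ∩ Vanya ∩ Gita: 10:00-10:30, 12:00-15:30.
Nadia ∩ Leo ∩ Vanya ∩ Gita ∩ Carol: 10:00-10:30, 12:00-13:00.
Those are the intersection windows.
No common window is at least 90 minutes long.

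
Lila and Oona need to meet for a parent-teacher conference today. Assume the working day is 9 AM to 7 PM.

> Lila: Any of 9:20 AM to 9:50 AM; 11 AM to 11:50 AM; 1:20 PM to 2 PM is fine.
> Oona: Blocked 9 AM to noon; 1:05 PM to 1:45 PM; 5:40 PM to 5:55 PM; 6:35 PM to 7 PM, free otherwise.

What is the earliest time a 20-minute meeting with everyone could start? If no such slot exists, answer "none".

none

Lila free: 09:20-09:50, 11:00-11:50, 13:20-14:00.
Oona free: 12:00-13:05, 13:45-17:40, 17:55-18:35 (invert busy blocks within the working day).
Lila ∩ Oona: 13:45-14:00.
No common window is at least 20 minutes long.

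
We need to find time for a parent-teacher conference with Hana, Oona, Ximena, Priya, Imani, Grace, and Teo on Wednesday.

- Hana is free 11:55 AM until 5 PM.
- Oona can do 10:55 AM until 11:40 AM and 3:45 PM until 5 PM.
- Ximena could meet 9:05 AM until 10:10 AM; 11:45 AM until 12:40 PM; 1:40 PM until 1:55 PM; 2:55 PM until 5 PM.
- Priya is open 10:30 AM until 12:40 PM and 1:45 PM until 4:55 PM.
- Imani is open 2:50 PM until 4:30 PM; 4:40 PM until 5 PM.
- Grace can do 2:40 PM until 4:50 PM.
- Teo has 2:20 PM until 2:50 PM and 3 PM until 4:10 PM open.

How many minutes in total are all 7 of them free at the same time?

25

Hana ∩ Oona: 15:45-17:00.
Hana ∩ Oona ∩ Ximena: 15:45-17:00.
Hana ∩ Oona ∩ Ximena ∩ Priya: 15:45-16:55.
Hana ∩ Oona ∩ Ximena ∩ Priya ∩ Imani: 15:45-16:30, 16:40-16:55.
Hana ∩ Oona ∩ Ximena ∩ Priya ∩ Imani ∩ Grace: 15:45-16:30, 16:40-16:50.
Hana ∩ Oona ∩ Ximena ∩ Priya ∩ Imani ∩ Grace ∩ Teo: 15:45-16:10.
That's a single block of 25 minutes.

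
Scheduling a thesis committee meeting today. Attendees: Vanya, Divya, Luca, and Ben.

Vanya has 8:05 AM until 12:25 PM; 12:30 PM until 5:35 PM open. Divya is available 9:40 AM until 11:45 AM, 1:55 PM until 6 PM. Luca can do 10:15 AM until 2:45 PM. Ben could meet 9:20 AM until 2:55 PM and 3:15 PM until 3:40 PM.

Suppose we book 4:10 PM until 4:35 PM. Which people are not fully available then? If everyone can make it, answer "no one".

Vanya: free for 16:10-16:35. Divya: free for 16:10-16:35. Luca: not fully free for 16:10-16:35. Ben: not fully free for 16:10-16:35.

Ben, Luca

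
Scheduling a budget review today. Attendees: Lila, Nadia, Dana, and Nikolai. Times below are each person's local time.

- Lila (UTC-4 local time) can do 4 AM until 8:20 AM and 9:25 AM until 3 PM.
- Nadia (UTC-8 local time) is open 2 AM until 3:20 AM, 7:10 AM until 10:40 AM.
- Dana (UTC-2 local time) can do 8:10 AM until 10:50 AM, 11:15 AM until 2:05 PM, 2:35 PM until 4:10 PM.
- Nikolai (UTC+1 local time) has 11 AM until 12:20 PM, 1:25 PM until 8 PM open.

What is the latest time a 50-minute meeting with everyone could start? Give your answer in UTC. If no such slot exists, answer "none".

Lila in UTC: 08:00-12:20, 13:25-19:00 (add 4h to convert from UTC-4).
Nadia in UTC: 10:00-11:20, 15:10-18:40 (add 8h to convert from UTC-8).
Dana in UTC: 10:10-12:50, 13:15-16:05, 16:35-18:10 (add 2h to convert from UTC-2).
Nikolai in UTC: 10:00-11:20, 12:25-19:00 (subtract 1h to convert from UTC+1).
Lila ∩ Nadia: 10:00-11:20, 15:10-18:40.
Lila ∩ Nadia ∩ Dana: 10:10-11:20, 15:10-16:05, 16:35-18:10.
Lila ∩ Nadia ∩ Dana ∩ Nikolai: 10:10-11:20, 15:10-16:05, 16:35-18:10.
The last common window of at least 50 minutes is 16:35-18:10; a 50-minute meeting can start as late as 17:20 and still end by 18:10.

17:20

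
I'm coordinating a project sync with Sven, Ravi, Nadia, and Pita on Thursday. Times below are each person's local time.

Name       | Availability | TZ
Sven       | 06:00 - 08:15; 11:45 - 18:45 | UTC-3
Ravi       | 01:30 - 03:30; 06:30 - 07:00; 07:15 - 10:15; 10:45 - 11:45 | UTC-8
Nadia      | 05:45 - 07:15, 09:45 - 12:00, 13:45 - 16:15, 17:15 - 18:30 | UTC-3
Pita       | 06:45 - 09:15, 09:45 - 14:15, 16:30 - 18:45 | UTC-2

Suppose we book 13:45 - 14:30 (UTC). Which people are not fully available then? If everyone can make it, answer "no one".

Ravi, Sven

Sven in UTC: 09:00-11:15, 14:45-21:45 (add 3h to convert from UTC-3).
Ravi in UTC: 09:30-11:30, 14:30-15:00, 15:15-18:15, 18:45-19:45 (add 8h to convert from UTC-8).
Nadia in UTC: 08:45-10:15, 12:45-15:00, 16:45-19:15, 20:15-21:30 (add 3h to convert from UTC-3).
Pita in UTC: 08:45-11:15, 11:45-16:15, 18:30-20:45 (add 2h to convert from UTC-2).
Sven: not fully free for 13:45-14:30. Ravi: not fully free for 13:45-14:30. Nadia: free for 13:45-14:30. Pita: free for 13:45-14:30.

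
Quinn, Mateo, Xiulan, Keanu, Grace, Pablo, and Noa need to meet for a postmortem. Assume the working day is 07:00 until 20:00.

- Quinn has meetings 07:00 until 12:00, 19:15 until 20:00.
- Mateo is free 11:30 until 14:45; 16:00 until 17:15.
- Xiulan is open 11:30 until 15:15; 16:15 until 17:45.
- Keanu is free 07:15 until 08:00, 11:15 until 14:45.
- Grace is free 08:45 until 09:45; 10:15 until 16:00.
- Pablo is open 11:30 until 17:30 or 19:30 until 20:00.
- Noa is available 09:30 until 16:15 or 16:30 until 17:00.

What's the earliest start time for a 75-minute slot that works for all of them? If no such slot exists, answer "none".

12:00

Quinn free: 12:00-19:15 (invert busy blocks within the working day).
Mateo free: 11:30-14:45, 16:00-17:15.
Xiulan free: 11:30-15:15, 16:15-17:45.
Keanu free: 07:15-08:00, 11:15-14:45.
Grace free: 08:45-09:45, 10:15-16:00.
Pablo free: 11:30-17:30, 19:30-20:00.
Noa free: 09:30-16:15, 16:30-17:00.
Quinn ∩ Mateo: 12:00-14:45, 16:00-17:15.
Quinn ∩ Mateo ∩ Xiulan: 12:00-14:45, 16:15-17:15.
Quinn ∩ Mateo ∩ Xiulan ∩ Keanu: 12:00-14:45.
Quinn ∩ Mateo ∩ Xiulan ∩ Keanu ∩ Grace: 12:00-14:45.
Quinn ∩ Mateo ∩ Xiulan ∩ Keanu ∩ Grace ∩ Pablo: 12:00-14:45.
Quinn ∩ Mateo ∩ Xiulan ∩ Keanu ∩ Grace ∩ Pablo ∩ Noa: 12:00-14:45.
The first common window of at least 75 minutes is 12:00-14:45, so the earliest start is 12:00.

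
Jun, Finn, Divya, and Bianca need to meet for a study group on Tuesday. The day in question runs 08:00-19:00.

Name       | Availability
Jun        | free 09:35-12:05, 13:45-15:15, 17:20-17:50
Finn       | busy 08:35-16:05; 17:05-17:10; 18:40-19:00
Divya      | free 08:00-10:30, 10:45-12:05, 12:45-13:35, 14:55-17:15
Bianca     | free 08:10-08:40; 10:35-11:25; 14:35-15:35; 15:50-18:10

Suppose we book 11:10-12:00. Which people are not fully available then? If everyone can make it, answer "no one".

Jun free: 09:35-12:05, 13:45-15:15, 17:20-17:50.
Finn free: 08:00-08:35, 16:05-17:05, 17:10-18:40 (invert busy blocks within the working day).
Divya free: 08:00-10:30, 10:45-12:05, 12:45-13:35, 14:55-17:15.
Bianca free: 08:10-08:40, 10:35-11:25, 14:35-15:35, 15:50-18:10.
Jun: free for 11:10-12:00. Finn: not fully free for 11:10-12:00. Divya: free for 11:10-12:00. Bianca: not fully free for 11:10-12:00.

Bianca, Finn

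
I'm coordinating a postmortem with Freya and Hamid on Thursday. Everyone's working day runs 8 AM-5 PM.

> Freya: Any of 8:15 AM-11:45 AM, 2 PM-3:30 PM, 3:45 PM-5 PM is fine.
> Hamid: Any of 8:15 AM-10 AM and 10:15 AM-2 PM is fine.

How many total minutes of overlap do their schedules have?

195

Freya ∩ Hamid: 08:15-10:00, 10:15-11:45.
Summing the common windows: 105 + 90 = 195 minutes.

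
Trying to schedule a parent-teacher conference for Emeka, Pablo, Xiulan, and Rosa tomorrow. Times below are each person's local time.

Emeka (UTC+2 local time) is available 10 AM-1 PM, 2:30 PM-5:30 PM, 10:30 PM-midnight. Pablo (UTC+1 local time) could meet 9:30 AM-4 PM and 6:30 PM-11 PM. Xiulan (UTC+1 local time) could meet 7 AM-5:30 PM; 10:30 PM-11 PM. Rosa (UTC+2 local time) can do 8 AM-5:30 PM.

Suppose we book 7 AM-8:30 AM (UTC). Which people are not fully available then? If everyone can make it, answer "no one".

Emeka, Pablo

Emeka in UTC: 08:00-11:00, 12:30-15:30, 20:30-22:00 (subtract 2h to convert from UTC+2).
Pablo in UTC: 08:30-15:00, 17:30-22:00 (subtract 1h to convert from UTC+1).
Xiulan in UTC: 06:00-16:30, 21:30-22:00 (subtract 1h to convert from UTC+1).
Rosa in UTC: 06:00-15:30 (subtract 2h to convert from UTC+2).
Emeka: not fully free for 07:00-08:30. Pablo: not fully free for 07:00-08:30. Xiulan: free for 07:00-08:30. Rosa: free for 07:00-08:30.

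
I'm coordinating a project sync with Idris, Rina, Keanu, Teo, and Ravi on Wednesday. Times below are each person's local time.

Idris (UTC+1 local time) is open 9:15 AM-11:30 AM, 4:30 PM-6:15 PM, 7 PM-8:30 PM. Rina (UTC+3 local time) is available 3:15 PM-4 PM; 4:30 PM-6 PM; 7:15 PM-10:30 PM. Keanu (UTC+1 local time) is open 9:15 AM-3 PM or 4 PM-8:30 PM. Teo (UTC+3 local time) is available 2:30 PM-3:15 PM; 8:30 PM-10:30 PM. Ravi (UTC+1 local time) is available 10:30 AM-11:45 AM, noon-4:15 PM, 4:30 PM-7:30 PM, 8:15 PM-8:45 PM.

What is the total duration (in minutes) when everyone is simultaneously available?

Idris in UTC: 08:15-10:30, 15:30-17:15, 18:00-19:30 (subtract 1h to convert from UTC+1).
Rina in UTC: 12:15-13:00, 13:30-15:00, 16:15-19:30 (subtract 3h to convert from UTC+3).
Keanu in UTC: 08:15-14:00, 15:00-19:30 (subtract 1h to convert from UTC+1).
Teo in UTC: 11:30-12:15, 17:30-19:30 (subtract 3h to convert from UTC+3).
Ravi in UTC: 09:30-10:45, 11:00-15:15, 15:30-18:30, 19:15-19:45 (subtract 1h to convert from UTC+1).
Idris ∩ Rina: 16:15-17:15, 18:00-19:30.
Idris ∩ Rina ∩ Keanu: 16:15-17:15, 18:00-19:30.
Idris ∩ Rina ∩ Keanu ∩ Teo: 18:00-19:30.
Idris ∩ Rina ∩ Keanu ∩ Teo ∩ Ravi: 18:00-18:30, 19:15-19:30.
Those are the intersection windows.
Summing the common windows: 30 + 15 = 45 minutes.

45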